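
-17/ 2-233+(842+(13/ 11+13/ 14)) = 46401/ 77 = 602.61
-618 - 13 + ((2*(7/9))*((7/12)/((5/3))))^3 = -459881351/729000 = -630.84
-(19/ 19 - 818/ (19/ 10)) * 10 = 81610/ 19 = 4295.26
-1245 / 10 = -249 / 2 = -124.50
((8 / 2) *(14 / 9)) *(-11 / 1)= -616 / 9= -68.44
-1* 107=-107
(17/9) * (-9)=-17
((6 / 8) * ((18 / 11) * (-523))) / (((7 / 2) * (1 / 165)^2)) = -34949475 / 7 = -4992782.14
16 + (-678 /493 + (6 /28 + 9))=164537 /6902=23.84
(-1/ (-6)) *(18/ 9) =1/ 3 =0.33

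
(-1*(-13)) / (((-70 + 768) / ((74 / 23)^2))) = 35594 / 184621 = 0.19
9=9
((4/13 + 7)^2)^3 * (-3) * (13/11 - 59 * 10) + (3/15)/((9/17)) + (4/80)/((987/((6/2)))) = 845873047781526622019/3144279918780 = 269019638.72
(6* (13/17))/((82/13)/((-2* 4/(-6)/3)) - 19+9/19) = -38532/36397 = -1.06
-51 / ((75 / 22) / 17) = -254.32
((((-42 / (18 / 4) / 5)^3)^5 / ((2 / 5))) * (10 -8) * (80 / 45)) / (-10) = 10347.82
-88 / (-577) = 88 / 577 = 0.15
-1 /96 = -0.01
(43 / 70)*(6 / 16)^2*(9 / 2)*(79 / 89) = 275157 / 797440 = 0.35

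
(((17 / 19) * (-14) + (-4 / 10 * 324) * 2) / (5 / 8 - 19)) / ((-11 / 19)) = -25.54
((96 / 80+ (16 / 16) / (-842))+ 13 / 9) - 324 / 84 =-321959 / 265230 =-1.21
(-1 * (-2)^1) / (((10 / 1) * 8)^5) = 1 / 1638400000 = 0.00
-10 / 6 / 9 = -5 / 27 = -0.19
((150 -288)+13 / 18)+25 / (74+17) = -224411 / 1638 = -137.00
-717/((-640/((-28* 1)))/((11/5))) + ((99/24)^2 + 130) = 124807/1600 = 78.00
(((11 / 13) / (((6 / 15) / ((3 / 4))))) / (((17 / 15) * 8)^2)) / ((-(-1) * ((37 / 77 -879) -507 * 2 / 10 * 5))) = -571725 / 41043511808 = -0.00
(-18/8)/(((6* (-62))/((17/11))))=51/5456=0.01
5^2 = 25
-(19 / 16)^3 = -1.67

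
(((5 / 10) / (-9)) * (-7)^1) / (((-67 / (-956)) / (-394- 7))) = -1341746 / 603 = -2225.12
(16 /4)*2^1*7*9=504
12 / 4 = 3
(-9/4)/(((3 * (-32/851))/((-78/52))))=-7659/256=-29.92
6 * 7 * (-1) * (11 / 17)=-27.18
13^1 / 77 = 13 / 77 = 0.17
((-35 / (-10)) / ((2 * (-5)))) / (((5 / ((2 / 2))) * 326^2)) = -7 / 10627600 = -0.00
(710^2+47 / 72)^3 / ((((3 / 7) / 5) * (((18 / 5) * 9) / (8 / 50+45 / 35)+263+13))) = 423387307389931737078044665 / 84538432512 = 5008222826107321.82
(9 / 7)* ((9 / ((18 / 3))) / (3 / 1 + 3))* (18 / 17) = 81 / 238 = 0.34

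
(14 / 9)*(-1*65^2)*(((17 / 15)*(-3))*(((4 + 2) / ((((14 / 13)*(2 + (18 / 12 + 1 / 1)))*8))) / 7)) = 186745 / 378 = 494.03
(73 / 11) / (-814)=-73 / 8954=-0.01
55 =55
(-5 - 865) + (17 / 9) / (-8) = -62657 / 72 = -870.24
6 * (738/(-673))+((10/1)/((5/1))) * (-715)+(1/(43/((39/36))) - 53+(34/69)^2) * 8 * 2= -2280.29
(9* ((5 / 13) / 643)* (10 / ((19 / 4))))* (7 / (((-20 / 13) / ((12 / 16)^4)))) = -25515 / 1563776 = -0.02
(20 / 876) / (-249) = -5 / 54531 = -0.00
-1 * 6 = -6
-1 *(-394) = 394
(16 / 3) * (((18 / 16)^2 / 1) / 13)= 27 / 52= 0.52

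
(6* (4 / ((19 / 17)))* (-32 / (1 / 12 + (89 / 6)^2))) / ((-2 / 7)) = 58752 / 5377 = 10.93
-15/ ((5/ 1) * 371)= -3/ 371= -0.01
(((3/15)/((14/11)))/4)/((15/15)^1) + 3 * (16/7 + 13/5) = 823/56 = 14.70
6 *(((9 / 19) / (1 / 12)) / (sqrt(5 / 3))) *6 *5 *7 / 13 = 27216 *sqrt(15) / 247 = 426.75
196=196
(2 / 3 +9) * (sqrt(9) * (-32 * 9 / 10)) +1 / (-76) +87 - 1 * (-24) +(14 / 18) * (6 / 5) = -824539 / 1140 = -723.28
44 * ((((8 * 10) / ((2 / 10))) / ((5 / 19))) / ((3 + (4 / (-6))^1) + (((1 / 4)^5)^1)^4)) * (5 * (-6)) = -1323636077981859840 / 1539316278887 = -859885.71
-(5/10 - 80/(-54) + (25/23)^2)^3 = -737611588416977/23310323225496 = -31.64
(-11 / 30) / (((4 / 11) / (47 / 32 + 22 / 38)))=-10043 / 4864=-2.06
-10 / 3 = -3.33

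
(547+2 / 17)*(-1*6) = -55806 / 17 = -3282.71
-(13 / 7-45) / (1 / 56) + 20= 2436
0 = 0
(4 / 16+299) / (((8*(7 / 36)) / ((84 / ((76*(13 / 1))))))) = 1701 / 104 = 16.36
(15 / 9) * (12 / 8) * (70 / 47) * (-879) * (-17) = 2615025 / 47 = 55638.83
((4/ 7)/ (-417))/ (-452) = 1/ 329847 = 0.00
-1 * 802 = -802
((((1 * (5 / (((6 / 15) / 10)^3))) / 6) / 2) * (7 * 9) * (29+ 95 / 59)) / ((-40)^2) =59259375 / 7552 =7846.85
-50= -50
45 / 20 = 9 / 4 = 2.25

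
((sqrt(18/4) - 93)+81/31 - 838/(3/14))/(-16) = 186049/744 - 3 * sqrt(2)/32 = 249.93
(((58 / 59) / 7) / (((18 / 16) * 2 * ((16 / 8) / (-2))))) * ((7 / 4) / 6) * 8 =-232 / 1593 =-0.15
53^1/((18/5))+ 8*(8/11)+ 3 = 4661/198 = 23.54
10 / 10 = 1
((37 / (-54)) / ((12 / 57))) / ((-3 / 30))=3515 / 108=32.55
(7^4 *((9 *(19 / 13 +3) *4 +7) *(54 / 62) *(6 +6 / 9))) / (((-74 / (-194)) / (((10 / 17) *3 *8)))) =21923246721600 / 253487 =86486670.80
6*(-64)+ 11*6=-318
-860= -860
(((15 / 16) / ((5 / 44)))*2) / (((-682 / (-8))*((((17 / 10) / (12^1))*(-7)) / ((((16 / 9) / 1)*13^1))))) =-16640 / 3689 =-4.51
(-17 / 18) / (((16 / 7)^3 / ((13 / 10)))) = -75803 / 737280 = -0.10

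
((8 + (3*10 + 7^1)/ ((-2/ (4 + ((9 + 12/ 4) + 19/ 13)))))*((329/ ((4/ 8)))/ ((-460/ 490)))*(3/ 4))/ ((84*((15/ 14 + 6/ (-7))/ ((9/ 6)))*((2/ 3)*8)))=396141333/ 153088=2587.67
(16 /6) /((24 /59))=59 /9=6.56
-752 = -752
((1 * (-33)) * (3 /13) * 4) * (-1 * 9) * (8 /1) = 28512 /13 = 2193.23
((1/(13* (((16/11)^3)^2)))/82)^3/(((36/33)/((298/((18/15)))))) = 45563522384068836986795/205936725353412044922506786635776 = 0.00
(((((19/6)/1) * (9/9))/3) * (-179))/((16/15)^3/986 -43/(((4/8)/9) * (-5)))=-628759875/515139796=-1.22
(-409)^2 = 167281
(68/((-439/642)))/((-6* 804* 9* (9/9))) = 1819/794151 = 0.00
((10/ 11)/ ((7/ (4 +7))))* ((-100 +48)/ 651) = -520/ 4557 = -0.11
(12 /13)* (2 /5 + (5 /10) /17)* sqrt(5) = 438* sqrt(5) /1105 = 0.89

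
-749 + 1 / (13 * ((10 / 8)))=-48681 / 65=-748.94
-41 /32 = -1.28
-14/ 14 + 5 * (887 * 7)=31044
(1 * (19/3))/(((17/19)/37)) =13357/51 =261.90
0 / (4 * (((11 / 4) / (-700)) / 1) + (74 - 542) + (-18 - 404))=0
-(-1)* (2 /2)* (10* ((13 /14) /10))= 13 /14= 0.93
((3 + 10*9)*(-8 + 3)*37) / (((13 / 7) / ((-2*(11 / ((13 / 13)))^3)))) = 320597970 / 13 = 24661382.31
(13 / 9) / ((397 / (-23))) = -299 / 3573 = -0.08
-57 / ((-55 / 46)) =2622 / 55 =47.67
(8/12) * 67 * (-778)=-104252/3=-34750.67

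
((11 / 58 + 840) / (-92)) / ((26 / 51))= -2485281 / 138736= -17.91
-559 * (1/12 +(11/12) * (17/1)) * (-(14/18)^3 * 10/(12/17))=765989315/13122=58374.43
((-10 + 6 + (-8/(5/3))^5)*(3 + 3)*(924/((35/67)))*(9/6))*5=-203132150.37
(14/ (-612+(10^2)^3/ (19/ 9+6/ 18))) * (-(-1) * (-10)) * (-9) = 385/ 124813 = 0.00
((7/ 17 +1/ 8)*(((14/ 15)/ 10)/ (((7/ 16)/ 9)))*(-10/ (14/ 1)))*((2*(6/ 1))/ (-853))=5256/ 507535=0.01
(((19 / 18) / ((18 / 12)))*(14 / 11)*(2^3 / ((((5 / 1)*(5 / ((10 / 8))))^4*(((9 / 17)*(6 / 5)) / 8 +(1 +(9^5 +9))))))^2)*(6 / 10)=0.00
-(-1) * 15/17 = 0.88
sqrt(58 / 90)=sqrt(145) / 15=0.80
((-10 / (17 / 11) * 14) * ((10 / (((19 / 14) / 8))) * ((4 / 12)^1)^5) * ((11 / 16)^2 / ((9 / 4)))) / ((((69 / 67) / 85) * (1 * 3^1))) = -1092418250 / 8601471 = -127.00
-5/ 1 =-5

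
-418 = -418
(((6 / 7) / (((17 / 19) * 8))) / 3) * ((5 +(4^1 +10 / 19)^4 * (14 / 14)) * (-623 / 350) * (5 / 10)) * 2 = -4926365469 / 163244200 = -30.18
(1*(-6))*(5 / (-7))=4.29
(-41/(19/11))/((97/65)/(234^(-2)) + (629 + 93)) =-2255/7831306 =-0.00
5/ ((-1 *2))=-2.50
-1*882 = -882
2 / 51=0.04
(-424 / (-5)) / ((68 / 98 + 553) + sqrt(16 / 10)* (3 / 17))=162901686584 / 1063651554773- 103838448* sqrt(10) / 5318257773865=0.15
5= 5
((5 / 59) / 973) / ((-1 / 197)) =-985 / 57407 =-0.02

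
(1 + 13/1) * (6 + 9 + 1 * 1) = 224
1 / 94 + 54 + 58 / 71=365919 / 6674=54.83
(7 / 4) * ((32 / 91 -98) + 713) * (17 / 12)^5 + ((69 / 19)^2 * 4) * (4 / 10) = 144004287721577 / 23355371520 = 6165.79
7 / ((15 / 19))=133 / 15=8.87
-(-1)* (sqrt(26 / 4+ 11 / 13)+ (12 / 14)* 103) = sqrt(4966) / 26+ 618 / 7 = 91.00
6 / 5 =1.20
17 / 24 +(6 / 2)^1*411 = 29609 / 24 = 1233.71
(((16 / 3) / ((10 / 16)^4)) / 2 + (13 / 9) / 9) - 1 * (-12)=1500361 / 50625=29.64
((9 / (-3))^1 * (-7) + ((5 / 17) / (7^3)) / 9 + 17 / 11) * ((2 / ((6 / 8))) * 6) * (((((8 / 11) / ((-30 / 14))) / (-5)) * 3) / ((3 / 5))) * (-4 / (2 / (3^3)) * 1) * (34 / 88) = -832950208 / 326095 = -2554.32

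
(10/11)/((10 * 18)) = 1/198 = 0.01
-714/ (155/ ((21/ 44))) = -7497/ 3410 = -2.20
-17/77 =-0.22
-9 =-9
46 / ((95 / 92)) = 44.55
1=1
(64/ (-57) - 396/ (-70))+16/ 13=149518/ 25935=5.77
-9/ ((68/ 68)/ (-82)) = 738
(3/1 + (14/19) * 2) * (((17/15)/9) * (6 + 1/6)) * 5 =53465/3078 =17.37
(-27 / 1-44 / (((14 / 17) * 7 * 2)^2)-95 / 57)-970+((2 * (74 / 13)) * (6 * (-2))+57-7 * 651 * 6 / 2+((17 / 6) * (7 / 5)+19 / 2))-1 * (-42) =-9172967827 / 624260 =-14694.15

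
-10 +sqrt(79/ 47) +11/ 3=-19/ 3 +sqrt(3713)/ 47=-5.04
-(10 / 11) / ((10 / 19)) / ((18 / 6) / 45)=-25.91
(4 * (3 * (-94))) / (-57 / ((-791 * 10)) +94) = -8922480 / 743597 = -12.00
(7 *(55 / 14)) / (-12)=-55 / 24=-2.29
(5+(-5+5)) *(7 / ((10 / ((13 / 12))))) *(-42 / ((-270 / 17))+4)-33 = -7.81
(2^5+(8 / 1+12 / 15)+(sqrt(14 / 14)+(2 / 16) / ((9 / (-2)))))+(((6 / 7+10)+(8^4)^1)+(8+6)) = 5244913 / 1260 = 4162.63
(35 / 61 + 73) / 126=748 / 1281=0.58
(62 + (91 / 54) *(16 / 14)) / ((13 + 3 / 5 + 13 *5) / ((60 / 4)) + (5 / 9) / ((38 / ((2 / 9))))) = 1229775 / 100867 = 12.19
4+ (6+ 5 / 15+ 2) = 37 / 3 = 12.33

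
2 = 2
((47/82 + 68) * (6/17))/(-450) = -5623/104550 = -0.05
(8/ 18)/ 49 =4/ 441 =0.01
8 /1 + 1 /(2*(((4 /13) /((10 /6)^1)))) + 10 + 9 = 713 /24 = 29.71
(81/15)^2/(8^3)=729/12800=0.06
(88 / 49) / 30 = 44 / 735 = 0.06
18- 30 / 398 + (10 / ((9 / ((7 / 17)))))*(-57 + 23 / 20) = -464479 / 60894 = -7.63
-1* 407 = -407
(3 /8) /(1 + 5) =1 /16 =0.06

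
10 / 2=5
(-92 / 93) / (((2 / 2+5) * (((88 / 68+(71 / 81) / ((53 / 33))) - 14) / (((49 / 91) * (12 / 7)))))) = 1492056 / 119215057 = 0.01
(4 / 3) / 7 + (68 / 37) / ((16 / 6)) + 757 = 1177745 / 1554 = 757.88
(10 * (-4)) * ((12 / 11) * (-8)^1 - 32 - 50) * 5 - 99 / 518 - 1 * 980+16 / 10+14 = 489482799 / 28490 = 17180.86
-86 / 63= -1.37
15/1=15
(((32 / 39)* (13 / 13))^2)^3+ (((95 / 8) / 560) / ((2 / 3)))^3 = 0.31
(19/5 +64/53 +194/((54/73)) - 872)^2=18721769381956/51194025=365702.24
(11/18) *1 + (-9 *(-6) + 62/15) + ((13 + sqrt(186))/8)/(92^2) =sqrt(186)/67712 + 178997257/3047040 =58.74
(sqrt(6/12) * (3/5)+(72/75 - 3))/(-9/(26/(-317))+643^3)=-1326/172801080875+39 * sqrt(2)/34560216175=-0.00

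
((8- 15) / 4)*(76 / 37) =-133 / 37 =-3.59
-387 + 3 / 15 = -1934 / 5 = -386.80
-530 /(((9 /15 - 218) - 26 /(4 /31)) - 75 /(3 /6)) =5300 /5689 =0.93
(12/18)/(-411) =-0.00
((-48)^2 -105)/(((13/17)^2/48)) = 30504528/169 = 180500.17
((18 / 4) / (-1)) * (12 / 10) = -5.40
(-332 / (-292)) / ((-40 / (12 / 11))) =-249 / 8030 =-0.03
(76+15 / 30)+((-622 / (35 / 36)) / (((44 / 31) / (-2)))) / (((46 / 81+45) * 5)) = 1143318087 / 14210350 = 80.46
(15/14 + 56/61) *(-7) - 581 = -72581/122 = -594.93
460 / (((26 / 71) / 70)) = 1143100 / 13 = 87930.77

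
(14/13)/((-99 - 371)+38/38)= -2/871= -0.00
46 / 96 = 23 / 48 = 0.48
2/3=0.67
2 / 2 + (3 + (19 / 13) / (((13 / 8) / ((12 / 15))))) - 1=3143 / 845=3.72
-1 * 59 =-59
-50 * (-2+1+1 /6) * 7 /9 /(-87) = -875 /2349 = -0.37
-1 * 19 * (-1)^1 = 19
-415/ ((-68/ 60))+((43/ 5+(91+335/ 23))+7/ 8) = 7526229/ 15640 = 481.22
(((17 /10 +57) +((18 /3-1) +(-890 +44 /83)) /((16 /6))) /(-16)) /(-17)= -906281 /903040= -1.00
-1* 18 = -18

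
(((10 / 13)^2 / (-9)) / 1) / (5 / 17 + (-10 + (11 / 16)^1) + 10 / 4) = 27200 / 2696733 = 0.01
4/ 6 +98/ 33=40/ 11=3.64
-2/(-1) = 2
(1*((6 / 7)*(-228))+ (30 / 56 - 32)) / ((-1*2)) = 6353 / 56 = 113.45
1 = 1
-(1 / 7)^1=-1 / 7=-0.14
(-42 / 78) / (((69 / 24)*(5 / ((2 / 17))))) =-112 / 25415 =-0.00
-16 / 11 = -1.45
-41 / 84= -0.49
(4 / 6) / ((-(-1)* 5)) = 2 / 15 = 0.13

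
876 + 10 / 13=876.77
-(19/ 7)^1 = -19/ 7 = -2.71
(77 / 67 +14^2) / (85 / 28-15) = -369852 / 22445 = -16.48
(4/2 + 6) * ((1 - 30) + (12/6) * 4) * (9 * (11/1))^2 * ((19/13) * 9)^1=-281563128/13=-21658702.15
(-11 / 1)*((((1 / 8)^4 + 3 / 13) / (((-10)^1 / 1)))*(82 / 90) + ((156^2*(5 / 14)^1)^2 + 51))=-975634620843142601 / 1174118400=-830950797.50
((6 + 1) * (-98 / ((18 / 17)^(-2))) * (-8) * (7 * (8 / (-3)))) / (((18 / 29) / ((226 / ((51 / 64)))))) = -257821147136 / 4913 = -52477335.06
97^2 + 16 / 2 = 9417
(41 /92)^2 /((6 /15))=8405 /16928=0.50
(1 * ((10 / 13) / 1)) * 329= 3290 / 13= 253.08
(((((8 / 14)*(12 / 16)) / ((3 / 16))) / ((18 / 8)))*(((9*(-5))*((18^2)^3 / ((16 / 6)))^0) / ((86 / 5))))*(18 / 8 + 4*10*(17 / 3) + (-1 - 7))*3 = -530200 / 301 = -1761.46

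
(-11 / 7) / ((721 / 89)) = -979 / 5047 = -0.19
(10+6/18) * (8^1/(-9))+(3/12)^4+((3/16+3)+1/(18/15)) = -35669/6912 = -5.16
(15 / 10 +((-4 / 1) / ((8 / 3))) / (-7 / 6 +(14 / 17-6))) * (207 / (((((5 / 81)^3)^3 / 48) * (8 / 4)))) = 837760411452694849819308 / 1263671875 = 662957234410787.89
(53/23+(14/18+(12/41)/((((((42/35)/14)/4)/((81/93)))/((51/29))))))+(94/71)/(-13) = 168319062664/7042317399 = 23.90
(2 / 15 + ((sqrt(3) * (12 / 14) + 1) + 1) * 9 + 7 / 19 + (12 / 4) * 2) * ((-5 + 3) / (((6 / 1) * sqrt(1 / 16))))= -27932 / 855-72 * sqrt(3) / 7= -50.48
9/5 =1.80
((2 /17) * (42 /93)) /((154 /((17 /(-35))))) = -2 /11935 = -0.00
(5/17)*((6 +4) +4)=70/17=4.12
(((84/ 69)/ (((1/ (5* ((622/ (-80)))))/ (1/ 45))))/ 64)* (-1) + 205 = 27160577/ 132480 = 205.02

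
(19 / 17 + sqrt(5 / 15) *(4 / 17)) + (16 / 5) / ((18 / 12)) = 4 *sqrt(3) / 51 + 829 / 255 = 3.39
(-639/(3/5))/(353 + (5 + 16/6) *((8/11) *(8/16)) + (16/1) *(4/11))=-35145/11933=-2.95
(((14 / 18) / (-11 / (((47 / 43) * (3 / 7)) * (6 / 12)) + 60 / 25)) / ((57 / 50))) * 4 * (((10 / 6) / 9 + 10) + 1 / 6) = -0.63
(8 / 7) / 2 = 4 / 7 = 0.57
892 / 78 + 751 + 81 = 32894 / 39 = 843.44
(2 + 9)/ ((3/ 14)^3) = 30184/ 27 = 1117.93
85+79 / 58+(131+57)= 15913 / 58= 274.36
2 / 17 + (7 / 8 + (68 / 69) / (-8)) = 8159 / 9384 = 0.87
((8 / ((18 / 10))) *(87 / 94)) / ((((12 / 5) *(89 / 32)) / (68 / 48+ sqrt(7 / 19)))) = 23200 *sqrt(133) / 715293+ 98600 / 112941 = 1.25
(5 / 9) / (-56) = -5 / 504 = -0.01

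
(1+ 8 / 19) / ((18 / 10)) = 15 / 19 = 0.79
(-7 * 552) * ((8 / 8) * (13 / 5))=-50232 / 5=-10046.40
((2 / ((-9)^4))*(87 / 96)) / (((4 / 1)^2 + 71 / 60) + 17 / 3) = 145 / 11993508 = 0.00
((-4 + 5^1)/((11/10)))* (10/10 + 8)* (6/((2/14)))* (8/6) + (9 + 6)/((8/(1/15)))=40331/88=458.31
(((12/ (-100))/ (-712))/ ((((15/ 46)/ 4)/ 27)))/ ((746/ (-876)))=-271998/ 4149625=-0.07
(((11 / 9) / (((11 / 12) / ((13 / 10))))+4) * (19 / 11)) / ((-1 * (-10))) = 817 / 825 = 0.99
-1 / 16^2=-1 / 256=-0.00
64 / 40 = 1.60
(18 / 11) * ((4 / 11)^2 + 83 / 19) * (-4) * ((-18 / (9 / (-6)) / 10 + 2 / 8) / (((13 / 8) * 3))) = -14403024 / 1643785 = -8.76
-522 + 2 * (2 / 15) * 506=-5806 / 15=-387.07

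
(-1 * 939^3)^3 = -567531969118449898126694859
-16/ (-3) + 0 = 16/ 3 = 5.33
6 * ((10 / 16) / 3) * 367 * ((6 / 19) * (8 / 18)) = 3670 / 57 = 64.39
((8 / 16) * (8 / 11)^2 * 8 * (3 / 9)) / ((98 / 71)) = 9088 / 17787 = 0.51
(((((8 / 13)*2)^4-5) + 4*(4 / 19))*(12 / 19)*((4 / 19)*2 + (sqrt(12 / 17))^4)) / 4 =-15312628440 / 56615070811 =-0.27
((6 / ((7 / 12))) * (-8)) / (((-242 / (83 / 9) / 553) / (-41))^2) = -8094613247728 / 131769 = -61430330.71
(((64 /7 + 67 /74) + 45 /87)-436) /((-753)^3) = 6390877 /6413759726094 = 0.00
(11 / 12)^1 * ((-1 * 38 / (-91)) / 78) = 209 / 42588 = 0.00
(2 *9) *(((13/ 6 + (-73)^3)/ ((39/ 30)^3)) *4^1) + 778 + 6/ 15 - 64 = -140037492316/ 10985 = -12748064.84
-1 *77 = -77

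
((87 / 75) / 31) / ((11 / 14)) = 406 / 8525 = 0.05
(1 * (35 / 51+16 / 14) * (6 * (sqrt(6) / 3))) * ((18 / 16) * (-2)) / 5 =-1959 * sqrt(6) / 1190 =-4.03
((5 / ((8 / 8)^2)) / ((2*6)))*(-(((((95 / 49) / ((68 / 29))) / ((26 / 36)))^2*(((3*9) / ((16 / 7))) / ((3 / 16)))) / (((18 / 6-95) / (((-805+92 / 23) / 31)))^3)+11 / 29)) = -497818598820201439505 / 540961635241228551168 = -0.92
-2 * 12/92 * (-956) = 5736/23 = 249.39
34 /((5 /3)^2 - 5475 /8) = -2448 /49075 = -0.05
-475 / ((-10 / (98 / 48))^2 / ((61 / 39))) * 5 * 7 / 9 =-97396565 / 808704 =-120.44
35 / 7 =5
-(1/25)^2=-1/625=-0.00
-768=-768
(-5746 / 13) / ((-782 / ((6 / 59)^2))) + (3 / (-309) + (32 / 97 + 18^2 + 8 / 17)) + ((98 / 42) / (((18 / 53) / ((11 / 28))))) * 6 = 166930325920771 / 489544572996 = 340.99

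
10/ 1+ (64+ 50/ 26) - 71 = 4.92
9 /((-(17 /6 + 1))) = -2.35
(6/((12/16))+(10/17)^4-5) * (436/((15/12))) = 454421872/417605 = 1088.16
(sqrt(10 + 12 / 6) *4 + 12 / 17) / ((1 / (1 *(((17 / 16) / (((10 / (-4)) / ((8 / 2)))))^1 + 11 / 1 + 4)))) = 798 / 85 + 532 *sqrt(3) / 5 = 193.68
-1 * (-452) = 452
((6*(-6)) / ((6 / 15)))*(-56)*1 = 5040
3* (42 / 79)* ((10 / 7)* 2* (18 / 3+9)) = 5400 / 79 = 68.35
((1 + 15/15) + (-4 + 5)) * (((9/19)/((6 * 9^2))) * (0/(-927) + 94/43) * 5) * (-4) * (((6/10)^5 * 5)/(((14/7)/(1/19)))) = -2538/1940375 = -0.00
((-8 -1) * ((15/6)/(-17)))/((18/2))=5/34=0.15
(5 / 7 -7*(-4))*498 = 100098 / 7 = 14299.71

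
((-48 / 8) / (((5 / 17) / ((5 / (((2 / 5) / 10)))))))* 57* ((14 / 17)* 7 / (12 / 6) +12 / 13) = -7190550 / 13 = -553119.23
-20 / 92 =-5 / 23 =-0.22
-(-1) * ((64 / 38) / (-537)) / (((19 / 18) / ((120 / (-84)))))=1920 / 452333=0.00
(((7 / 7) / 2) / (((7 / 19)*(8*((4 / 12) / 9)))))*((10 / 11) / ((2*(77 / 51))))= 130815 / 94864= 1.38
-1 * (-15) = 15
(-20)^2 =400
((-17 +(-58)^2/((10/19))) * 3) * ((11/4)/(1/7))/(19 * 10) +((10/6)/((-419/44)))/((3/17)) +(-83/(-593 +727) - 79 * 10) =1100205140891/960096600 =1145.93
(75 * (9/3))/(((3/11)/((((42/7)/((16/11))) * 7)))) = 190575/8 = 23821.88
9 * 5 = 45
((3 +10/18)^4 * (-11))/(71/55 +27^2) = -317194240/131764563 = -2.41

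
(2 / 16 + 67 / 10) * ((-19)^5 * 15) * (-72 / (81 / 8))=1802600072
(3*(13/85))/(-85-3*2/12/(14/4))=-273/50660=-0.01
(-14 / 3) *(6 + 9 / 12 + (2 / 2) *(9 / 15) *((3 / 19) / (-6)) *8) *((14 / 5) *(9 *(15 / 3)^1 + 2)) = -1932217 / 475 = -4067.83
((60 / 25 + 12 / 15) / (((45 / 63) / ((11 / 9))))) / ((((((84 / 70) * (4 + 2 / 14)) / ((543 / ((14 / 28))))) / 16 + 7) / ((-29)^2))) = 21004062464 / 31929705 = 657.82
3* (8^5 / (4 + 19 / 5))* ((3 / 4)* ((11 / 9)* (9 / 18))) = 225280 / 39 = 5776.41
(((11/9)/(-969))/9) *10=-110/78489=-0.00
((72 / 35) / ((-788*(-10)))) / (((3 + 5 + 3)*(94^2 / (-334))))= -1503 / 1675416050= -0.00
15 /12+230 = 925 /4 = 231.25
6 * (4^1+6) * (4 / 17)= 240 / 17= 14.12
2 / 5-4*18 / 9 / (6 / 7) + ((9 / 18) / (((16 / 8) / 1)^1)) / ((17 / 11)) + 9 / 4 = -1663 / 255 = -6.52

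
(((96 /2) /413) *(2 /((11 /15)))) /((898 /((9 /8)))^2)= 3645 /7326986744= 0.00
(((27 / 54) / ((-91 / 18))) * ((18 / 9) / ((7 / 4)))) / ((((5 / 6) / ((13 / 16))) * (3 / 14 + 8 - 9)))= 54 / 385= 0.14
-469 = -469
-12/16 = -3/4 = -0.75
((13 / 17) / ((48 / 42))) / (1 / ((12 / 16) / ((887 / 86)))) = 0.05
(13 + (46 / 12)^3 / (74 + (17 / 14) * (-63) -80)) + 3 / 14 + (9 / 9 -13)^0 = 1687921 / 124740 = 13.53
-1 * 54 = -54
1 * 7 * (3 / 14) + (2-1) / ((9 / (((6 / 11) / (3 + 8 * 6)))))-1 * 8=-21875 / 3366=-6.50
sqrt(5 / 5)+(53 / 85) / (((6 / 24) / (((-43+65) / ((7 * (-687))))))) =404101 / 408765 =0.99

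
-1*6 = -6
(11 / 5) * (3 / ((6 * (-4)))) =-0.28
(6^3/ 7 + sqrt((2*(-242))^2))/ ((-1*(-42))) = 1802/ 147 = 12.26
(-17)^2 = 289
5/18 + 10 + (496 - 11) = 8915/18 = 495.28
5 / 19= 0.26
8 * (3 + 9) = 96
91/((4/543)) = 49413/4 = 12353.25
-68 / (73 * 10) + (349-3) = 126256 / 365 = 345.91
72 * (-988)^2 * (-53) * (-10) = 37249655040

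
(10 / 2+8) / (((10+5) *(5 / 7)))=1.21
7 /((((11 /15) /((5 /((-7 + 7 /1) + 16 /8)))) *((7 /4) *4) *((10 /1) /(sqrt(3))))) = 15 *sqrt(3) /44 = 0.59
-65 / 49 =-1.33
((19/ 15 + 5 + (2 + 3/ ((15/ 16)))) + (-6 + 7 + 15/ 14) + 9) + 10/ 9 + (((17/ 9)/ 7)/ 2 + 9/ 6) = 15929/ 630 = 25.28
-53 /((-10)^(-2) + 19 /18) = -47700 /959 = -49.74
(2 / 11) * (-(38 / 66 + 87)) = -5780 / 363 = -15.92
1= 1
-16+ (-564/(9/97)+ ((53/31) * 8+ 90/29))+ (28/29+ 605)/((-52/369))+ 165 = -1432299397/140244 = -10212.91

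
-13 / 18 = -0.72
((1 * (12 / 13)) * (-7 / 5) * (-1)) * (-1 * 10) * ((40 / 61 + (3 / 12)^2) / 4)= -14721 / 6344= -2.32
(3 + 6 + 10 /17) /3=163 /51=3.20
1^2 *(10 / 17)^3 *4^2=3.26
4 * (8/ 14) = 2.29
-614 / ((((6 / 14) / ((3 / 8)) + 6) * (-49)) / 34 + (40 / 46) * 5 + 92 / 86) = 10323182 / 81989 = 125.91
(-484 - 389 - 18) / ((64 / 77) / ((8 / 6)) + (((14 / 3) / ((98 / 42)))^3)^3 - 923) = 7623 / 3511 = 2.17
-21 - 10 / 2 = -26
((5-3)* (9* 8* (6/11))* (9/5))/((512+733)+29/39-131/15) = 0.11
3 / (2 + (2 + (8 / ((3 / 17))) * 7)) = 9 / 964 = 0.01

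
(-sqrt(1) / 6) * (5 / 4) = -5 / 24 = -0.21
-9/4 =-2.25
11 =11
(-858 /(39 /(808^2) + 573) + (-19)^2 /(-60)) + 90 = 68571691467 /831313580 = 82.49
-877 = -877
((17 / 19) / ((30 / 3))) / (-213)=-17 / 40470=-0.00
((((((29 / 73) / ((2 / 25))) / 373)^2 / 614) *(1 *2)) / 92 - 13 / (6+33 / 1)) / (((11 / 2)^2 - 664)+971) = -0.00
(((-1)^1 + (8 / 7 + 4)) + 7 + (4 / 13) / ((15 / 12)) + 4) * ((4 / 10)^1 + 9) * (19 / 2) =1374.24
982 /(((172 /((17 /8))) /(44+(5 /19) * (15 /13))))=91341221 /169936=537.50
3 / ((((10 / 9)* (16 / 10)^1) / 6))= 81 / 8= 10.12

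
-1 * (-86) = 86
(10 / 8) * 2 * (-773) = -3865 / 2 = -1932.50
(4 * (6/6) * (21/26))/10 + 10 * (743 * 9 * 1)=4346571/65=66870.32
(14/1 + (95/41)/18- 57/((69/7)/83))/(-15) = 7906961/254610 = 31.06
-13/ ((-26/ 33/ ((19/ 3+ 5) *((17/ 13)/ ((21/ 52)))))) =12716/ 21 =605.52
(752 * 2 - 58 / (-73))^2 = 12067022500 / 5329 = 2264406.55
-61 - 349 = -410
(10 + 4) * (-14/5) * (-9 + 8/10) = 8036/25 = 321.44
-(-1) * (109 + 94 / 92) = 5061 / 46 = 110.02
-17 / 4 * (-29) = 493 / 4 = 123.25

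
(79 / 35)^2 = 6241 / 1225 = 5.09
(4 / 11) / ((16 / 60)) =15 / 11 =1.36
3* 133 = 399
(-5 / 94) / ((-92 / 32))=20 / 1081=0.02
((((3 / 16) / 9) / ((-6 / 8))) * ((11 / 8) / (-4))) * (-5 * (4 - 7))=55 / 384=0.14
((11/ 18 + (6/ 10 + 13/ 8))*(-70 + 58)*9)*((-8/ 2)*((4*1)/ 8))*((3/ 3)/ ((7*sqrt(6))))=1021*sqrt(6)/ 70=35.73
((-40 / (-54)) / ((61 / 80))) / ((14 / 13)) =10400 / 11529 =0.90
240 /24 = 10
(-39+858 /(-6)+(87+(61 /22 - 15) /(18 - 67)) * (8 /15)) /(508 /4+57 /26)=-5695300 /5431503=-1.05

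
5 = 5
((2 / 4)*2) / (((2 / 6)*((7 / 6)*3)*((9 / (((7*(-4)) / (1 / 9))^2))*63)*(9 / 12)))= 128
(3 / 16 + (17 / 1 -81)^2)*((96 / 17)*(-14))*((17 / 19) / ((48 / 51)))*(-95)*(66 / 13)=3860574795 / 26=148483645.96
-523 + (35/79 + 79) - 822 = -99979/79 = -1265.56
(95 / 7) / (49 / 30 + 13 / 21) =2850 / 473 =6.03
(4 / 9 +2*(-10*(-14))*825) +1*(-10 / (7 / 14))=2078824 / 9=230980.44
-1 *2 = -2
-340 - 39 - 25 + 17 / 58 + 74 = -19123 / 58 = -329.71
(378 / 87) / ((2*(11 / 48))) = 3024 / 319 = 9.48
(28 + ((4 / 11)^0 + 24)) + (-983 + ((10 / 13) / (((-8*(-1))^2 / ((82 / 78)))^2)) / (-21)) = -790869389525 / 850397184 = -930.00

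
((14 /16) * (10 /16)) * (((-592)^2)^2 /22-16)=134339860095 /44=3053178638.52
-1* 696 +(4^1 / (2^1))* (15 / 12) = -1387 / 2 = -693.50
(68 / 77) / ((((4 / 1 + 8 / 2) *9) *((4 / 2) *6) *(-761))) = -17 / 12656952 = -0.00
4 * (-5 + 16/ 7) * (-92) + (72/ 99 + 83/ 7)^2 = 6861185/ 5929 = 1157.22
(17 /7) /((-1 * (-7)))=17 /49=0.35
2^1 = 2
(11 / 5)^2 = 121 / 25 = 4.84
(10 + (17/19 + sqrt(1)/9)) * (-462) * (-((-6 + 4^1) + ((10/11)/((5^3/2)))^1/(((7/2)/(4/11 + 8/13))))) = -413610904/40755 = -10148.72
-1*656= -656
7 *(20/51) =140/51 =2.75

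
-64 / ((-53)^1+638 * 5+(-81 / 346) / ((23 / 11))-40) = -509312 / 24645035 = -0.02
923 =923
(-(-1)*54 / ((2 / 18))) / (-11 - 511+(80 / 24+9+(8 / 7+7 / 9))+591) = 30618 / 5245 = 5.84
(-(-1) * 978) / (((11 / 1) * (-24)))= -163 / 44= -3.70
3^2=9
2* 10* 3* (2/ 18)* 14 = 280/ 3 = 93.33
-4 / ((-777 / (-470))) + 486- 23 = 357871 / 777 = 460.58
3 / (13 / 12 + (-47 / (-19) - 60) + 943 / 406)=-0.06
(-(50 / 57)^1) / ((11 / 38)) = -100 / 33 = -3.03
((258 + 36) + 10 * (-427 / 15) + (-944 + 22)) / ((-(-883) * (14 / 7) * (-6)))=1369 / 15894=0.09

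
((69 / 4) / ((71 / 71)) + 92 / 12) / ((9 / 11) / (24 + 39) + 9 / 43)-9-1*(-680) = 300707 / 384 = 783.09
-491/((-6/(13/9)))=6383/54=118.20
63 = 63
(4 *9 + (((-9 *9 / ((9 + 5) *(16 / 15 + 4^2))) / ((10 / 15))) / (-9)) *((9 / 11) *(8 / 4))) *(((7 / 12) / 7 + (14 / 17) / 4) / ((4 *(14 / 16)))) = 27983877 / 9382912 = 2.98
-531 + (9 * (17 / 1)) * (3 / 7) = -3258 / 7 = -465.43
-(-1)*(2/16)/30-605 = -145199/240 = -605.00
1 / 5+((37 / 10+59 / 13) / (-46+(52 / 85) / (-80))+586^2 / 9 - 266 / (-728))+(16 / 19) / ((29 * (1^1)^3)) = 44226706398527 / 1159116660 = 38155.53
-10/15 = -2/3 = -0.67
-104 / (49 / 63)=-936 / 7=-133.71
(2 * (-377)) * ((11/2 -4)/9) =-377/3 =-125.67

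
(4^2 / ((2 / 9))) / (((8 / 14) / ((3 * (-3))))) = -1134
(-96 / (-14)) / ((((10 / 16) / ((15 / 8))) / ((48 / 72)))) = 96 / 7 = 13.71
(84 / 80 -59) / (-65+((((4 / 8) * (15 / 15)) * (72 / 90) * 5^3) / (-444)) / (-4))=257298 / 288475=0.89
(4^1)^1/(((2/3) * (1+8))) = 2/3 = 0.67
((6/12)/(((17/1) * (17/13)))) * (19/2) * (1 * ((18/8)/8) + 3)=25935/36992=0.70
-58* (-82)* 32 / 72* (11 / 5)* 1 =209264 / 45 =4650.31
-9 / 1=-9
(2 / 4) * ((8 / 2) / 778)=1 / 389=0.00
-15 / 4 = -3.75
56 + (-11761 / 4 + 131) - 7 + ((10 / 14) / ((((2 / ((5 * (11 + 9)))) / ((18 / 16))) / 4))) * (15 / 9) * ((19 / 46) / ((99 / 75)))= -18959861 / 7084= -2676.43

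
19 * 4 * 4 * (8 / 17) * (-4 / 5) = -9728 / 85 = -114.45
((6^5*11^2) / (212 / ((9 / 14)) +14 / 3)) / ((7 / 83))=351424656 / 10535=33357.82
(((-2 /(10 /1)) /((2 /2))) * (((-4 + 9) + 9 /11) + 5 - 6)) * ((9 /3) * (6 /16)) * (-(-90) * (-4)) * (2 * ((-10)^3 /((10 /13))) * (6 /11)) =-66970800 /121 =-553477.69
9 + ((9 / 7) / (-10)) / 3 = 8.96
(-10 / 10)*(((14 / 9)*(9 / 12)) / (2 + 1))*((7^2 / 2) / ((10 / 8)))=-343 / 45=-7.62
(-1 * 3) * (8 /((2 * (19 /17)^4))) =-7.69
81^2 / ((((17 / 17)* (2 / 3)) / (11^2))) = 2381643 / 2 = 1190821.50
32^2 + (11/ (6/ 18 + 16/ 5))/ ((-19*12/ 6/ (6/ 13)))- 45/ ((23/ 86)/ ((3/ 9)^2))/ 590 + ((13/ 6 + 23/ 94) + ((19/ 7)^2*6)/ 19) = 126253449531998/ 122734840683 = 1028.67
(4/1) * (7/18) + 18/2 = 95/9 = 10.56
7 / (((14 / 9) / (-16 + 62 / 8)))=-297 / 8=-37.12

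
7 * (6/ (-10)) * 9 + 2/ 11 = -37.62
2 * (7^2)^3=235298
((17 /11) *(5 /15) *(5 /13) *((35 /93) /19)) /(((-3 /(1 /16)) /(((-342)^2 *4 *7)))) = -1187025 /4433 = -267.77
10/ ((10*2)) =1/ 2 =0.50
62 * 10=620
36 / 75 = 12 / 25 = 0.48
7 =7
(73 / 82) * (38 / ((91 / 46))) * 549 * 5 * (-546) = -1050818940 / 41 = -25629730.24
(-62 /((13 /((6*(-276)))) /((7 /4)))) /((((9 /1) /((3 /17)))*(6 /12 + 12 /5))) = 598920 /6409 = 93.45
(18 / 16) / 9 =0.12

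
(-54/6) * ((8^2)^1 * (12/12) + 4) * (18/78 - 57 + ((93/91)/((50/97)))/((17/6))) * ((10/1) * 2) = 312262128/455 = 686290.39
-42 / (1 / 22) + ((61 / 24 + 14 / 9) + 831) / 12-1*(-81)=-668225 / 864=-773.41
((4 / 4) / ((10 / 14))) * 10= 14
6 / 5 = 1.20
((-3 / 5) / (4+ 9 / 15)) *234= -30.52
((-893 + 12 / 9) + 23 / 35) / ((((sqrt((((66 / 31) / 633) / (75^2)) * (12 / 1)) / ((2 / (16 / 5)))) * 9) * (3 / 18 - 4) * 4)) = 584725 * sqrt(431706) / 255024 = 1506.48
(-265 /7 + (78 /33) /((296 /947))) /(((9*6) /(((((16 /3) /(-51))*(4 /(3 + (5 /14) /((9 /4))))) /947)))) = 920648 /11735156763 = 0.00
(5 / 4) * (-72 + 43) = -145 / 4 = -36.25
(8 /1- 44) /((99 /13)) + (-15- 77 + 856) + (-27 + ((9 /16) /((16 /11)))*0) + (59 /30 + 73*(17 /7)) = 2105623 /2310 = 911.53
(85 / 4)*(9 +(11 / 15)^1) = 1241 / 6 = 206.83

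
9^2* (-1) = -81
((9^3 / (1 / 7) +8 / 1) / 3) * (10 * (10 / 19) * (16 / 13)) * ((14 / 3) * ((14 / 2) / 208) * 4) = 10544800 / 1521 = 6932.81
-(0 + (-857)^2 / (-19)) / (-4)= -734449 / 76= -9663.80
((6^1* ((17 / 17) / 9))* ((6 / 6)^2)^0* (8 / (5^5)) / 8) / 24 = 1 / 112500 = 0.00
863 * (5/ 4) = 4315/ 4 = 1078.75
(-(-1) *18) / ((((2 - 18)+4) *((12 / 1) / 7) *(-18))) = 7 / 144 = 0.05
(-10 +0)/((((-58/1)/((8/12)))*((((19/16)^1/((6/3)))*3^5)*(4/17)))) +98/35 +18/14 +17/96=4.27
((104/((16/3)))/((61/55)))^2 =4601025/14884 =309.13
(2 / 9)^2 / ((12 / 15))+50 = 50.06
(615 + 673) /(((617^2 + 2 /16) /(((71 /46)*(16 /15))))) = 254464 /45682695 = 0.01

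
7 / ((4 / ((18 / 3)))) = 21 / 2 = 10.50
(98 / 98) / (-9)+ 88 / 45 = 1.84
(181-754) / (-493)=573 / 493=1.16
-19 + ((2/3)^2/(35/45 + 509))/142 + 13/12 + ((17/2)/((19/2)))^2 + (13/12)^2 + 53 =37.06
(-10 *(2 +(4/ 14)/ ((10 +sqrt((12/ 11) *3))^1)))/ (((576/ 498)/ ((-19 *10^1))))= 7841425/ 2352-2075 *sqrt(11)/ 784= 3325.16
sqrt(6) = 2.45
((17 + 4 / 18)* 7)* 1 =1085 / 9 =120.56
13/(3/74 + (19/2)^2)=1924/13363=0.14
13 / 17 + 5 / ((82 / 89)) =8631 / 1394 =6.19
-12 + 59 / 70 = -781 / 70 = -11.16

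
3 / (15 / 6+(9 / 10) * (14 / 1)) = 30 / 151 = 0.20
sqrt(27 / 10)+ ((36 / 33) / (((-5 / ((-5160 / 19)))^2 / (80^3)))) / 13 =3* sqrt(30) / 10+ 6543507456000 / 51623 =126755662.03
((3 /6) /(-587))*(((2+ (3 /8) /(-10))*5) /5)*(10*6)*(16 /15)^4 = -1286144 /9905625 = -0.13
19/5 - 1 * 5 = -6/5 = -1.20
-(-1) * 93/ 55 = 93/ 55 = 1.69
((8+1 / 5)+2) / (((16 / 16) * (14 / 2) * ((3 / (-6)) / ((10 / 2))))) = -102 / 7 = -14.57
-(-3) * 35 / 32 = 105 / 32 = 3.28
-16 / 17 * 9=-144 / 17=-8.47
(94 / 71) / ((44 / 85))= 3995 / 1562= 2.56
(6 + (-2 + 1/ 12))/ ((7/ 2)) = 7/ 6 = 1.17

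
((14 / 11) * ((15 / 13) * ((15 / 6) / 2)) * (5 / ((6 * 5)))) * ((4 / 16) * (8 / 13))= 175 / 3718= 0.05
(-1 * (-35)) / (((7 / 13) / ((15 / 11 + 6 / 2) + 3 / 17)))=55185 / 187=295.11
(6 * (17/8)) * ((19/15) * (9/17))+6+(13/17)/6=14971/1020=14.68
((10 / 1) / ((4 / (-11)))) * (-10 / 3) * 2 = 550 / 3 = 183.33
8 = 8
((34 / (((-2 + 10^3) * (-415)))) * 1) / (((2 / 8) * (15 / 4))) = -272 / 3106275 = -0.00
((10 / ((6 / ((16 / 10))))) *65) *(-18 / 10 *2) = -624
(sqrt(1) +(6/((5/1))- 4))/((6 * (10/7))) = -21/100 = -0.21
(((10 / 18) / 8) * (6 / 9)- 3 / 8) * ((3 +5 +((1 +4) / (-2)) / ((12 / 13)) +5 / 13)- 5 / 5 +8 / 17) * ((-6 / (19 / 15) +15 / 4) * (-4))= -48455725 / 7255872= -6.68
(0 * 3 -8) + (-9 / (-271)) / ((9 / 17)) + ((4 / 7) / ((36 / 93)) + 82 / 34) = -391759 / 96747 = -4.05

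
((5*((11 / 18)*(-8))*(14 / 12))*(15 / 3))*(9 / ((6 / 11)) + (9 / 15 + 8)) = -3579.07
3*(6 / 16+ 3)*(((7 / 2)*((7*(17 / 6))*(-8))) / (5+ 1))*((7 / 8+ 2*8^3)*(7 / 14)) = -61467903 / 128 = -480217.99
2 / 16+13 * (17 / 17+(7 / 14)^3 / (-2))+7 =309 / 16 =19.31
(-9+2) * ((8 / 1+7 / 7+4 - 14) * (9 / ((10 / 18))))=567 / 5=113.40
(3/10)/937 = 3/9370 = 0.00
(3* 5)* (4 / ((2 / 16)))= 480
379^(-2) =1 /143641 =0.00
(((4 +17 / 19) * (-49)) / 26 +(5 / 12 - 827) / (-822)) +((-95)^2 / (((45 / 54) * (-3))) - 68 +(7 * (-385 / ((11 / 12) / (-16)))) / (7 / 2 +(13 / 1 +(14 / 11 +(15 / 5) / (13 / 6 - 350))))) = -2063060550046375 / 1987185529368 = -1038.18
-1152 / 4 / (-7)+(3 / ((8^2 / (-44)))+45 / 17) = 79449 / 1904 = 41.73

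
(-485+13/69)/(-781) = 0.62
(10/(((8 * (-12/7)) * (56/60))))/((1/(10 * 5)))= -625/16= -39.06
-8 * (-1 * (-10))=-80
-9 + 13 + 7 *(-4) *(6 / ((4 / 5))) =-206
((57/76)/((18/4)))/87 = 1/522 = 0.00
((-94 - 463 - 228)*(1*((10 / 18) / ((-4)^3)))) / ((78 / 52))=3925 / 864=4.54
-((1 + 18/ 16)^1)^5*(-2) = 1419857/ 16384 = 86.66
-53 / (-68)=53 / 68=0.78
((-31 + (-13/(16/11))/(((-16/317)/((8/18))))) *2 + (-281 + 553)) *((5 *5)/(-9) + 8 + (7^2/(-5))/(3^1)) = 1163921/1620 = 718.47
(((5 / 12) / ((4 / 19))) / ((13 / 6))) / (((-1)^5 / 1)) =-95 / 104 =-0.91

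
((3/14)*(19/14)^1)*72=1026/49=20.94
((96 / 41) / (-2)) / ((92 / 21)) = -252 / 943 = -0.27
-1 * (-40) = 40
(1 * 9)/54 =1/6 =0.17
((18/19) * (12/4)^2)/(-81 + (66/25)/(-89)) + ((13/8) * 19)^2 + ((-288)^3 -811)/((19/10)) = -918738781630653/73077952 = -12572037.89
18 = 18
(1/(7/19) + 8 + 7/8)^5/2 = 115139273278249/1101463552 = 104532.99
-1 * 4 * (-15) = 60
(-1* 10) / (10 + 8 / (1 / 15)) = -1 / 13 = -0.08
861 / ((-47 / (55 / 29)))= -47355 / 1363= -34.74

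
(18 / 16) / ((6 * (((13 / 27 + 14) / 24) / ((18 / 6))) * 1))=729 / 782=0.93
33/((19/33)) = 1089/19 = 57.32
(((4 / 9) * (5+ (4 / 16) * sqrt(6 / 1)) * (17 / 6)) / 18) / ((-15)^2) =17 * sqrt(6) / 218700+ 17 / 10935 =0.00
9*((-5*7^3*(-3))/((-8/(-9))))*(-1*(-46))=9585135/4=2396283.75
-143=-143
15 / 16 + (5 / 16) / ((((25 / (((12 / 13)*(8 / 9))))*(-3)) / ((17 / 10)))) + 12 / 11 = 2.02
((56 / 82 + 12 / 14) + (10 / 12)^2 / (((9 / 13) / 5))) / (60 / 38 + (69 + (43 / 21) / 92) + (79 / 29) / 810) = 38626226795 / 416015145137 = 0.09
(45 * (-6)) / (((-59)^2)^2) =-270 / 12117361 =-0.00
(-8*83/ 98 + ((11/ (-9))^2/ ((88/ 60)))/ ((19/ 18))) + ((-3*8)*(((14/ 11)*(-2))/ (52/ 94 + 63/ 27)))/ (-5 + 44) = -5.27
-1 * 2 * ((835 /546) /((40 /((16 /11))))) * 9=-1002 /1001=-1.00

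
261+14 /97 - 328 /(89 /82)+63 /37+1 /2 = -24822343 /638842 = -38.86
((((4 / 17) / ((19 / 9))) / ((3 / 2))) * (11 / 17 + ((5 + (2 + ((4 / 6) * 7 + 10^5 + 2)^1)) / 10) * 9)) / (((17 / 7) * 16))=16912959 / 98260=172.12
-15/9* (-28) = 140/3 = 46.67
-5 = -5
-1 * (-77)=77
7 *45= 315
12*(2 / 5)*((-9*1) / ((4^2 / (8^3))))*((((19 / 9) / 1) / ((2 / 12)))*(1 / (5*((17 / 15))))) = -262656 / 85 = -3090.07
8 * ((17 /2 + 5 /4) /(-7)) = -78 /7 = -11.14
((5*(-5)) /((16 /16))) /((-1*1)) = 25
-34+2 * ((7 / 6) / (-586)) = -59779 / 1758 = -34.00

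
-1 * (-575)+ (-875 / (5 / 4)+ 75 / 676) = -84425 / 676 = -124.89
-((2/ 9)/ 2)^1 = -1/ 9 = -0.11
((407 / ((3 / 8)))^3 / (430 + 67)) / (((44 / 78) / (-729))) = -1652185776384 / 497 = -3324317457.51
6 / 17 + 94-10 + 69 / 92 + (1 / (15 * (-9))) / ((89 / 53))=69527201 / 817020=85.10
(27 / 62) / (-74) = -27 / 4588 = -0.01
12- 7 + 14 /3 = 29 /3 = 9.67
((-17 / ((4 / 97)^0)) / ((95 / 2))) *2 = -68 / 95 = -0.72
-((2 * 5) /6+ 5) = -6.67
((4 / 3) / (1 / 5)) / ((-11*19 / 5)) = -100 / 627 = -0.16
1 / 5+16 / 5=17 / 5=3.40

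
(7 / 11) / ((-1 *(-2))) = 7 / 22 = 0.32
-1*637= -637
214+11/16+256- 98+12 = 6155/16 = 384.69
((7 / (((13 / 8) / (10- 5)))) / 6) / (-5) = -28 / 39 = -0.72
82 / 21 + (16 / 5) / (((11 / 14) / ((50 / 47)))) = 8.24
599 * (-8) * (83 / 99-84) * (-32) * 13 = -16412254976 / 99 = -165780353.29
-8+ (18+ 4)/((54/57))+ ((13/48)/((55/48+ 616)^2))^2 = 105496176903206396201/6930405781962233769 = 15.22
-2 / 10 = -1 / 5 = -0.20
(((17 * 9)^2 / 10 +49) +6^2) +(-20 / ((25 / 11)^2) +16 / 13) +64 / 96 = 23633273 / 9750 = 2423.93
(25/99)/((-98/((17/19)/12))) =-425/2212056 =-0.00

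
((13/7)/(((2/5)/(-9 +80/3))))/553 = 3445/23226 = 0.15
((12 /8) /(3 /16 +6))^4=4096 /1185921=0.00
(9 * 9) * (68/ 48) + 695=3239/ 4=809.75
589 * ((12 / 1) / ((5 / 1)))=7068 / 5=1413.60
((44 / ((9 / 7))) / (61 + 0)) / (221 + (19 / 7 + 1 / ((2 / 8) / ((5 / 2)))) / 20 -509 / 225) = 215600 / 84305233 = 0.00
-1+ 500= 499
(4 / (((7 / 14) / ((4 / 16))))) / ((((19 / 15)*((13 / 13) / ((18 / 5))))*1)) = 108 / 19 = 5.68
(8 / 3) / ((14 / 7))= 4 / 3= 1.33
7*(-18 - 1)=-133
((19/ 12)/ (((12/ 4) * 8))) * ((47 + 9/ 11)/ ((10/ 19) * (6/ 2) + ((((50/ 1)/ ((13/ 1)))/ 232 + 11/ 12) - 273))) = -35793511/ 3069006600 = -0.01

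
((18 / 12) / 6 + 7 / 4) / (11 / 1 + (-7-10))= -1 / 3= -0.33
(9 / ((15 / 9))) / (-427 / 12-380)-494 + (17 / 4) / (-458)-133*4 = -46869641383 / 45680920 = -1026.02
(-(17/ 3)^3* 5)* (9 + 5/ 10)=-466735/ 54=-8643.24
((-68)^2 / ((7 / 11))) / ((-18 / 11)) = -279752 / 63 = -4440.51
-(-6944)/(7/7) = 6944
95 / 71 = 1.34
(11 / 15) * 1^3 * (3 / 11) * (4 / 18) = 2 / 45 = 0.04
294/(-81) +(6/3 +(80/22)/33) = -4964/3267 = -1.52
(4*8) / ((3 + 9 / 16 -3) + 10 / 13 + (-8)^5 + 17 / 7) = -46592 / 47704733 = -0.00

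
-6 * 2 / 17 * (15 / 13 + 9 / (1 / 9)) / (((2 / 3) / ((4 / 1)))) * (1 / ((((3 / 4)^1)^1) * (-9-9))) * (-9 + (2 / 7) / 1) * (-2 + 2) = 0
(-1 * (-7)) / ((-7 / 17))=-17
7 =7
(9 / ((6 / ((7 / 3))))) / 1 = 7 / 2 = 3.50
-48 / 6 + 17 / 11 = -71 / 11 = -6.45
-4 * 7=-28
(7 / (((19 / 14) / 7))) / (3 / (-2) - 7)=-1372 / 323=-4.25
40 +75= 115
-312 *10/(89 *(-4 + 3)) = 35.06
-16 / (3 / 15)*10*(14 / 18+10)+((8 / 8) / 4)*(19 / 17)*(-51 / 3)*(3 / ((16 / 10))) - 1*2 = -8633.13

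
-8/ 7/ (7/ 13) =-2.12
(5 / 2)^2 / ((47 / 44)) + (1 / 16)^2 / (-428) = 30131153 / 5149696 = 5.85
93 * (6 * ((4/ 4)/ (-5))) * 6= -3348/ 5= -669.60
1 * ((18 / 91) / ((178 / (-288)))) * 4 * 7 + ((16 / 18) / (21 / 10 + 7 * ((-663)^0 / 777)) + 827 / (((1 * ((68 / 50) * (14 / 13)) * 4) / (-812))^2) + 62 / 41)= 24474167009345460497 / 1540485835824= 15887304.15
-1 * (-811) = 811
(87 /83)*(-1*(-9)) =783 /83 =9.43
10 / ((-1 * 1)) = -10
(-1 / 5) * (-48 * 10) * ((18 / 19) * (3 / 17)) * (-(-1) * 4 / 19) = 20736 / 6137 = 3.38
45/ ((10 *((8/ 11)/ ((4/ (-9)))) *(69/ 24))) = -22/ 23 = -0.96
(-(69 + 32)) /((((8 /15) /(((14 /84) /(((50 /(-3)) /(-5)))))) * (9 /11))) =-1111 /96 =-11.57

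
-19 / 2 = -9.50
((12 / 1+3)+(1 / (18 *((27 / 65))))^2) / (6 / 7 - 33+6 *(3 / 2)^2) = -24830155 / 30823578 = -0.81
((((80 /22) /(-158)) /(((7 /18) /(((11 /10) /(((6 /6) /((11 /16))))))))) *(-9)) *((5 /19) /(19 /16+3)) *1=17820 /703969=0.03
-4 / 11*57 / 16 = -57 / 44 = -1.30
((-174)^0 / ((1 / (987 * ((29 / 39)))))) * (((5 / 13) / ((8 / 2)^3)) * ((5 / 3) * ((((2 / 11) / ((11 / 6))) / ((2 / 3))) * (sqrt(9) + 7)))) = 3577875 / 327184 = 10.94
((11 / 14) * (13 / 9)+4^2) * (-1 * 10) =-10795 / 63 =-171.35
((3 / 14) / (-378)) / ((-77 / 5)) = 5 / 135828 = 0.00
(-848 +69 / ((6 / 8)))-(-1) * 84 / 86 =-32466 / 43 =-755.02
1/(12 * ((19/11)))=11/228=0.05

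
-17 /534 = -0.03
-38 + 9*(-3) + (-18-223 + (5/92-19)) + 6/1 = -29343/92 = -318.95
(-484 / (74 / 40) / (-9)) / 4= 2420 / 333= 7.27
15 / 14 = 1.07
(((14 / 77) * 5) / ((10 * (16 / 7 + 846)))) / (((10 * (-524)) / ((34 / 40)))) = -119 / 6845326400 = -0.00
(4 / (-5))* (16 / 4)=-3.20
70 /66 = 35 /33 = 1.06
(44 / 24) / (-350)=-11 / 2100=-0.01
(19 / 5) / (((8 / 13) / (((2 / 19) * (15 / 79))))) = 39 / 316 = 0.12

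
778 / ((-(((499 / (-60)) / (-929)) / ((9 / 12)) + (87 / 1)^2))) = -0.10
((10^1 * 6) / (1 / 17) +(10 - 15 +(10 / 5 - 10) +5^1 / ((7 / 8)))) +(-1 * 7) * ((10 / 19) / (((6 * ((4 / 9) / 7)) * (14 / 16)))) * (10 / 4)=131016 / 133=985.08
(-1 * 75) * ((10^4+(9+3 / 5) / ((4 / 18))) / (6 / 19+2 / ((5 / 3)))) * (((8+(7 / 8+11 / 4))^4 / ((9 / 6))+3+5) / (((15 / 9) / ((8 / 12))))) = -14878924503065 / 6144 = -2421699951.67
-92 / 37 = -2.49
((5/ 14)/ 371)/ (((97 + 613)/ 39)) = 39/ 737548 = 0.00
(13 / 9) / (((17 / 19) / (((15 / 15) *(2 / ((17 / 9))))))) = 494 / 289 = 1.71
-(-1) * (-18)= -18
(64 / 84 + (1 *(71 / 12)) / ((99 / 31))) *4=21743 / 2079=10.46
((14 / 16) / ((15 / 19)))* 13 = 14.41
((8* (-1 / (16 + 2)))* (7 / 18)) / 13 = -14 / 1053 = -0.01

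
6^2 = 36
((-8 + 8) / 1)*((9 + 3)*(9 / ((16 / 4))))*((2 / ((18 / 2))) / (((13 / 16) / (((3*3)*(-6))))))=0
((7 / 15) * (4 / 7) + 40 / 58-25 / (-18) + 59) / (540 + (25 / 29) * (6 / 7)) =1120777 / 9879300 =0.11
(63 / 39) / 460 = 21 / 5980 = 0.00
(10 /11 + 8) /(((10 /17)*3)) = 5.05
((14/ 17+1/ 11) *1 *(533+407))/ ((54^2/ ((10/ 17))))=44650/ 257499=0.17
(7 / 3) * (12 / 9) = 28 / 9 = 3.11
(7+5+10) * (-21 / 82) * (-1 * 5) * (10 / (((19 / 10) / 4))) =462000 / 779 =593.07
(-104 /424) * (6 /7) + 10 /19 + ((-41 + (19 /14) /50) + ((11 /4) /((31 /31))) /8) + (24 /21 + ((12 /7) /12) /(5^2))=-31550891 /805600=-39.16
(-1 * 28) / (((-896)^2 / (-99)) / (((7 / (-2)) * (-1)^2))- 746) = -1386 / 77761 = -0.02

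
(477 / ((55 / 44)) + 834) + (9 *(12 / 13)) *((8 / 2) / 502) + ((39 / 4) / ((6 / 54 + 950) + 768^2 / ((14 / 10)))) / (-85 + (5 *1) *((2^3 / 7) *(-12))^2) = 3538377238073799171 / 2910648702292292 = 1215.67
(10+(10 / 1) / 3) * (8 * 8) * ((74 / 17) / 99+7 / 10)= 3205376 / 5049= 634.85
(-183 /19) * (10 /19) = -1830 /361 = -5.07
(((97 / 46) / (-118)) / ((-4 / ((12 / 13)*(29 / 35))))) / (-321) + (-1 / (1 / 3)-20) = -6078032953 / 264262180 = -23.00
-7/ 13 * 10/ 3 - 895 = -34975/ 39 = -896.79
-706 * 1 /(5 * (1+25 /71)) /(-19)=25063 /4560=5.50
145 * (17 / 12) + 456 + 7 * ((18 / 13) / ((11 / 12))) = 1153135 / 1716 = 671.99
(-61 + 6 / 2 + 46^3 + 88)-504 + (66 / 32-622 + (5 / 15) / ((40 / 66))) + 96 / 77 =592862173 / 6160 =96243.86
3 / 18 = 1 / 6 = 0.17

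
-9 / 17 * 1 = -9 / 17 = -0.53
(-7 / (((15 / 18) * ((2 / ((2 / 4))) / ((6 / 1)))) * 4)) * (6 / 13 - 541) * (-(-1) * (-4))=-6810.78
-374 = -374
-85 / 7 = -12.14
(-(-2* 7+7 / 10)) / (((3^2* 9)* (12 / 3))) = 133 / 3240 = 0.04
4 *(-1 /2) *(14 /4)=-7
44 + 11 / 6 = 275 / 6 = 45.83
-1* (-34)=34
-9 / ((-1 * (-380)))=-9 / 380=-0.02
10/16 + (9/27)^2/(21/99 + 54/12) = 4841/7464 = 0.65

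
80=80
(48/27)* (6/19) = 0.56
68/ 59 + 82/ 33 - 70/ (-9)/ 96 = 1042523/ 280368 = 3.72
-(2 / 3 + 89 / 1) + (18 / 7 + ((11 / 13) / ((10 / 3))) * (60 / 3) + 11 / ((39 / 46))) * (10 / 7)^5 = 50527149 / 1529437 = 33.04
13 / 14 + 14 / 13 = 365 / 182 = 2.01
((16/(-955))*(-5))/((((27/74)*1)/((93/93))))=1184/5157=0.23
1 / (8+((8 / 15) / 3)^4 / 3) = 12301875 / 98419096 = 0.12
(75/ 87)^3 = 15625/ 24389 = 0.64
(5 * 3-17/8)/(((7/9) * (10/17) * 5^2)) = 15759/14000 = 1.13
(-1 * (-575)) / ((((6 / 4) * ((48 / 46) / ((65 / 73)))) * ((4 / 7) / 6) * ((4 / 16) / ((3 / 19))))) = 6017375 / 2774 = 2169.21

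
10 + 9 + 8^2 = 83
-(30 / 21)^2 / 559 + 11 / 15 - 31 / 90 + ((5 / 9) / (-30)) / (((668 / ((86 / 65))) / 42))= 26327198 / 68614455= 0.38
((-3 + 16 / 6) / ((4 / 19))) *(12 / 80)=-19 / 80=-0.24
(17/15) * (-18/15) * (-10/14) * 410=2788/7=398.29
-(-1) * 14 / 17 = 14 / 17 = 0.82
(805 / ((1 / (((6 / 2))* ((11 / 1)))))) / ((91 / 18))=5254.62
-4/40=-0.10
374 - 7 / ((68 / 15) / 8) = 6148 / 17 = 361.65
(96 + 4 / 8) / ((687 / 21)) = 1351 / 458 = 2.95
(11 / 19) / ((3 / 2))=0.39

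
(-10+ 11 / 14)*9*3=-3483 / 14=-248.79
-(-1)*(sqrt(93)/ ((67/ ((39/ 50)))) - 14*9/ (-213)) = 39*sqrt(93)/ 3350 + 42/ 71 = 0.70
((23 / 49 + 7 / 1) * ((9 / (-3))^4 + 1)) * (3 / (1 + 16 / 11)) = 110044 / 147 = 748.60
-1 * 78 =-78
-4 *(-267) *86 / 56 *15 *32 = 5510880 / 7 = 787268.57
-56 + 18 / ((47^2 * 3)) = -123698 / 2209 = -56.00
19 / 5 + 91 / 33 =1082 / 165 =6.56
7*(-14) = -98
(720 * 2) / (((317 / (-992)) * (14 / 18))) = -5793.74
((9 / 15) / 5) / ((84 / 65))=13 / 140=0.09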